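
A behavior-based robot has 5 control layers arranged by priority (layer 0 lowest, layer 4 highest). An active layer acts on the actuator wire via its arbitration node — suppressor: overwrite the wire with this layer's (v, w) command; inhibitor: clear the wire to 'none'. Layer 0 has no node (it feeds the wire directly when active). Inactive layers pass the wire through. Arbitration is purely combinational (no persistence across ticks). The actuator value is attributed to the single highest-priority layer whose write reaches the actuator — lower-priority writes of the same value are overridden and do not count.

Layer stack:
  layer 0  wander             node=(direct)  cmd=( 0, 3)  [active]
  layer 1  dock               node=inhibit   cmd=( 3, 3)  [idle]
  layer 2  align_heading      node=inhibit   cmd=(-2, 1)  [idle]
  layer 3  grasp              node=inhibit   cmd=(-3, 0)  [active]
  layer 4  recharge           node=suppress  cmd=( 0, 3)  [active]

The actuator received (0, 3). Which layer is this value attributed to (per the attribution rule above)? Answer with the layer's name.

recharge

layer 0 (wander) active — direct: (0, 3)
layer 1 (dock) idle — unchanged: (0, 3)
layer 2 (align_heading) idle — unchanged: (0, 3)
layer 3 (grasp) active — inhibits: none
layer 4 (recharge) active — suppresses: (0, 3)
→ actuator (0, 3)
last writer: layer 4 = recharge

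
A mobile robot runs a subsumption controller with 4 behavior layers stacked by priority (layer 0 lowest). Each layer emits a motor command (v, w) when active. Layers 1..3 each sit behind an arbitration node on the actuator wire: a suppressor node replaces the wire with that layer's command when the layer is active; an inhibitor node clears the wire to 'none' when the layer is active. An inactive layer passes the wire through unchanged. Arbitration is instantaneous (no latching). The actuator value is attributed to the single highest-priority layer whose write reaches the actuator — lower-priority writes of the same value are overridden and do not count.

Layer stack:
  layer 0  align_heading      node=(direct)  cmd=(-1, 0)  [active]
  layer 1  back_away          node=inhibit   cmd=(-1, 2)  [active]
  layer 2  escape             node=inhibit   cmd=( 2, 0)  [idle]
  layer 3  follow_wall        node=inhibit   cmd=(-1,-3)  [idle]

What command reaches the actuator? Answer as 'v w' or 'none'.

none

L0 align_heading: active, feeds wire = (-1, 0)
L1 back_away: active, inhibitor → wire = none
L2 escape: idle → wire stays none
L3 follow_wall: idle → wire stays none
actuator = none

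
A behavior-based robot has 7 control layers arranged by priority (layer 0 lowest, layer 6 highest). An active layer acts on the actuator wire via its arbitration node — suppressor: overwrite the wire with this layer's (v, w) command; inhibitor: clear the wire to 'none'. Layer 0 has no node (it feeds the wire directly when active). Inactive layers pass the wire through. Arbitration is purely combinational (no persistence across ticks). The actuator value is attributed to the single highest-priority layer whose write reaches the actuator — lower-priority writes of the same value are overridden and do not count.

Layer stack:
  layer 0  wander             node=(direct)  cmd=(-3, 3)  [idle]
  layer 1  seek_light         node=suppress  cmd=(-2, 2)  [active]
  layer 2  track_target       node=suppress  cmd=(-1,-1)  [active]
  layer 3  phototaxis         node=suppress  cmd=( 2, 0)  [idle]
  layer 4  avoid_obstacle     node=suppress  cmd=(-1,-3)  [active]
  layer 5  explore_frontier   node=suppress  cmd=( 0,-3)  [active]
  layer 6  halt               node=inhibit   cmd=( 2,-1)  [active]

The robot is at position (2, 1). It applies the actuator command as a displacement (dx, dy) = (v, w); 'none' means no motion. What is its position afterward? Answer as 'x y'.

layer 0 (wander) idle — none
layer 1 (seek_light) active — suppresses: (-2, 2)
layer 2 (track_target) active — suppresses: (-1, -1)
layer 3 (phototaxis) idle — unchanged: (-1, -1)
layer 4 (avoid_obstacle) active — suppresses: (-1, -3)
layer 5 (explore_frontier) active — suppresses: (0, -3)
layer 6 (halt) active — inhibits: none
→ actuator none
position: (2, 1) + none = (2, 1)

2 1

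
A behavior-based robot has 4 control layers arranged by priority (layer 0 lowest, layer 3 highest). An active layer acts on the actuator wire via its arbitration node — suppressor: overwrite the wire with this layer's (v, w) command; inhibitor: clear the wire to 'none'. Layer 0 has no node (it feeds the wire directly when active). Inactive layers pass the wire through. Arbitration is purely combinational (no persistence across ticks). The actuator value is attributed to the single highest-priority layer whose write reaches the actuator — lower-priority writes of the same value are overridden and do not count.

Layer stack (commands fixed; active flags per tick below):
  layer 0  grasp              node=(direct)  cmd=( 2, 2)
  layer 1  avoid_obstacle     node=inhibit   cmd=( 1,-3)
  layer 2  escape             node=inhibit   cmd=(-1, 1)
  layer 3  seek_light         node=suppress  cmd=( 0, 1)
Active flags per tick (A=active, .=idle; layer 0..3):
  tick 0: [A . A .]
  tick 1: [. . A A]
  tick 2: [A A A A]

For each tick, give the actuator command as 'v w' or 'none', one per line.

none
0 1
0 1

tick 0:
  [0] grasp on; wire := (2, 2)
  [1] avoid_obstacle off; pass (2, 2)
  [2] escape on (inhibit); wire := none
  [3] seek_light off; pass none
  output none
tick 1:
  [0] grasp off; wire := none
  [1] avoid_obstacle off; pass none
  [2] escape on (inhibit); wire := none
  [3] seek_light on (suppress); wire := (0, 1)
  output (0, 1)
tick 2:
  [0] grasp on; wire := (2, 2)
  [1] avoid_obstacle on (inhibit); wire := none
  [2] escape on (inhibit); wire := none
  [3] seek_light on (suppress); wire := (0, 1)
  output (0, 1)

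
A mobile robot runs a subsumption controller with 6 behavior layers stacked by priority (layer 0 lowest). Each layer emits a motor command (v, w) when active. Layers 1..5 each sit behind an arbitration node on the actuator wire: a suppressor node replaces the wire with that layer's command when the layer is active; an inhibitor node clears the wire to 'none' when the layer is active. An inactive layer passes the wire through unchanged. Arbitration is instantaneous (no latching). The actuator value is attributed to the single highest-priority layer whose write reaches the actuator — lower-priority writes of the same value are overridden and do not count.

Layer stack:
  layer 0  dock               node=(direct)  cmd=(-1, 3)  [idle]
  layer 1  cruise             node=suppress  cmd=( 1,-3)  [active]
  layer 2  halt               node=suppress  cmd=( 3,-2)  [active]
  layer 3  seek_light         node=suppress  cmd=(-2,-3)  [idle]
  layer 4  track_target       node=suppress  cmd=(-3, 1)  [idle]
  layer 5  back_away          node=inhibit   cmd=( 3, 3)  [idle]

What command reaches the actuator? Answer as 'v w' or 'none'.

L0 dock: idle → wire = none
L1 cruise: active, suppressor → wire = (1, -3)
L2 halt: active, suppressor → wire = (3, -2)
L3 seek_light: idle → wire stays (3, -2)
L4 track_target: idle → wire stays (3, -2)
L5 back_away: idle → wire stays (3, -2)
actuator = (3, -2)

3 -2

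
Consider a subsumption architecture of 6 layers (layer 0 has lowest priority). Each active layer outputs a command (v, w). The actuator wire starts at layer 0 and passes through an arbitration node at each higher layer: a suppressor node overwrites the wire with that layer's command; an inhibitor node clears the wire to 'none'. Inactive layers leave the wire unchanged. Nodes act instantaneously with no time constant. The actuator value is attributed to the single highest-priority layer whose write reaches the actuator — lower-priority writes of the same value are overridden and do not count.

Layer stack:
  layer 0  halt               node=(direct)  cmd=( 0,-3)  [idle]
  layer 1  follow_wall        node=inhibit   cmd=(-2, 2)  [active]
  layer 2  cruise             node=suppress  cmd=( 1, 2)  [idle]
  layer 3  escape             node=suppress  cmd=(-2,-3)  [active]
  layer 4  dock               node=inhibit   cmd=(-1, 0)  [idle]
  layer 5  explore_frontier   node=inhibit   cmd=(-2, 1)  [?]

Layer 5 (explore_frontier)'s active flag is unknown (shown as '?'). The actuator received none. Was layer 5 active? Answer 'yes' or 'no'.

If layer 5 is active=yes:
  actuator would be none
If layer 5 is active=no:
  actuator would be (-2, -3)
Observed none, so layer 5 was active.

yes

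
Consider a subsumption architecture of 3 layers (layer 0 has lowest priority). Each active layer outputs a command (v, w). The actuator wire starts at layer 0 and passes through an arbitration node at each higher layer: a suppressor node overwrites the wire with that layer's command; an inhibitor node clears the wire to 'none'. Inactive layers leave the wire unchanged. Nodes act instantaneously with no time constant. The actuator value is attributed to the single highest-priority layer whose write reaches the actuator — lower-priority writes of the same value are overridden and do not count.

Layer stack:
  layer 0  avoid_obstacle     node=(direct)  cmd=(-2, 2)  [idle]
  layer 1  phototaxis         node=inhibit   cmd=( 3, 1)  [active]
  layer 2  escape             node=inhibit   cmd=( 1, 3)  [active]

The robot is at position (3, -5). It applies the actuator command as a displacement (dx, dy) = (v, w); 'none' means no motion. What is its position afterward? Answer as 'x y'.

[0] avoid_obstacle off; wire := none
[1] phototaxis on (inhibit); wire := none
[2] escape on (inhibit); wire := none
output none
position: (3, -5) + none = (3, -5)

3 -5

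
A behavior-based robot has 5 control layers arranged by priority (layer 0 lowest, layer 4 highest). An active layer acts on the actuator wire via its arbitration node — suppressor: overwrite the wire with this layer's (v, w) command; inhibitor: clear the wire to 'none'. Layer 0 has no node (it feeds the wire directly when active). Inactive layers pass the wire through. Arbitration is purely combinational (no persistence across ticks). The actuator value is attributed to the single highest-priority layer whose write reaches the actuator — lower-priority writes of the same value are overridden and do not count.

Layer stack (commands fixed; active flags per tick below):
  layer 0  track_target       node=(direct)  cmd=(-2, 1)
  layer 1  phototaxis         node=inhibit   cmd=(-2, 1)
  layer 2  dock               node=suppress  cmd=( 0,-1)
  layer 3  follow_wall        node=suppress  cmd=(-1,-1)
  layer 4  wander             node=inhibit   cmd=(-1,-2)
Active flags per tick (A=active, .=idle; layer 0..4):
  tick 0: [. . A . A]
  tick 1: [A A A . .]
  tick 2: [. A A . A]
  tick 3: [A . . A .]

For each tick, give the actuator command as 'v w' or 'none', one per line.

tick 0:
  layer 0 (track_target) idle — none
  layer 1 (phototaxis) idle — unchanged: none
  layer 2 (dock) active — suppresses: (0, -1)
  layer 3 (follow_wall) idle — unchanged: (0, -1)
  layer 4 (wander) active — inhibits: none
  → actuator none
tick 1:
  layer 0 (track_target) active — direct: (-2, 1)
  layer 1 (phototaxis) active — inhibits: none
  layer 2 (dock) active — suppresses: (0, -1)
  layer 3 (follow_wall) idle — unchanged: (0, -1)
  layer 4 (wander) idle — unchanged: (0, -1)
  → actuator (0, -1)
tick 2:
  layer 0 (track_target) idle — none
  layer 1 (phototaxis) active — inhibits: none
  layer 2 (dock) active — suppresses: (0, -1)
  layer 3 (follow_wall) idle — unchanged: (0, -1)
  layer 4 (wander) active — inhibits: none
  → actuator none
tick 3:
  layer 0 (track_target) active — direct: (-2, 1)
  layer 1 (phototaxis) idle — unchanged: (-2, 1)
  layer 2 (dock) idle — unchanged: (-2, 1)
  layer 3 (follow_wall) active — suppresses: (-1, -1)
  layer 4 (wander) idle — unchanged: (-1, -1)
  → actuator (-1, -1)

none
0 -1
none
-1 -1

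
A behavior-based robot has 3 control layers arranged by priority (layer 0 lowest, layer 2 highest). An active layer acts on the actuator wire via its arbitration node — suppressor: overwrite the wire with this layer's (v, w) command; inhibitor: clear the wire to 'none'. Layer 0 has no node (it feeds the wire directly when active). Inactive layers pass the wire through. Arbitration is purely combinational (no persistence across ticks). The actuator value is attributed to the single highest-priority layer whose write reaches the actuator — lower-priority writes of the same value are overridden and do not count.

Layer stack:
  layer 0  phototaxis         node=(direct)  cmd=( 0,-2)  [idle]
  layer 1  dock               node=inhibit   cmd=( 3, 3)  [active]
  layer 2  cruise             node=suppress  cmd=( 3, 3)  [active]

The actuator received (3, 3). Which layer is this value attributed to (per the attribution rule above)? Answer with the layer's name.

cruise

[0] phototaxis off; wire := none
[1] dock on (inhibit); wire := none
[2] cruise on (suppress); wire := (3, 3)
output (3, 3)
last writer: layer 2 = cruise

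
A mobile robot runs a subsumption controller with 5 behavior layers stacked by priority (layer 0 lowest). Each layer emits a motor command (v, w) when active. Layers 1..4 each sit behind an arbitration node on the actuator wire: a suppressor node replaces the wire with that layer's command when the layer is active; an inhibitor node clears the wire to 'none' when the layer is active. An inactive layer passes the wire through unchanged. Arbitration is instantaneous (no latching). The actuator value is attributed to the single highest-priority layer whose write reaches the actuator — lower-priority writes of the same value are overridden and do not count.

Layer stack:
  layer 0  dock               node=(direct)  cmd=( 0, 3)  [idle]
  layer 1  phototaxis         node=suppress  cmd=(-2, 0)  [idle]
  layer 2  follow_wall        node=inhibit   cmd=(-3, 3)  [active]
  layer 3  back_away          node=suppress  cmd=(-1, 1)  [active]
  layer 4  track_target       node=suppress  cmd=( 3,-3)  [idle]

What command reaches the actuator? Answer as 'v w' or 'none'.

-1 1

layer 0 (dock) idle — none
layer 1 (phototaxis) idle — unchanged: none
layer 2 (follow_wall) active — inhibits: none
layer 3 (back_away) active — suppresses: (-1, 1)
layer 4 (track_target) idle — unchanged: (-1, 1)
→ actuator (-1, 1)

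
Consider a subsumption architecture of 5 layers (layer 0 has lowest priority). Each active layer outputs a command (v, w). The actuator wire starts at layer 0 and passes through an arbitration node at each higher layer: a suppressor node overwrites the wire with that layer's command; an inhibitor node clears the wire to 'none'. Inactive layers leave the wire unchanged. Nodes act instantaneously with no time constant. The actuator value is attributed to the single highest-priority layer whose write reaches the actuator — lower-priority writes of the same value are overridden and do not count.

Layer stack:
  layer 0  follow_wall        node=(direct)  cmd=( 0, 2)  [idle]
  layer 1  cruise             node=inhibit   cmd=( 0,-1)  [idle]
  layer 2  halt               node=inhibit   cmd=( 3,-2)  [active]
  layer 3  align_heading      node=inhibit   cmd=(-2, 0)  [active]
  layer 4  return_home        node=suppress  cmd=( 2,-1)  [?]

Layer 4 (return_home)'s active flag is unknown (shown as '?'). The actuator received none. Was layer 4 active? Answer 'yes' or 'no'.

If layer 4 is active=yes:
  actuator would be (2, -1)
If layer 4 is active=no:
  actuator would be none
Observed none, so layer 4 was idle.

no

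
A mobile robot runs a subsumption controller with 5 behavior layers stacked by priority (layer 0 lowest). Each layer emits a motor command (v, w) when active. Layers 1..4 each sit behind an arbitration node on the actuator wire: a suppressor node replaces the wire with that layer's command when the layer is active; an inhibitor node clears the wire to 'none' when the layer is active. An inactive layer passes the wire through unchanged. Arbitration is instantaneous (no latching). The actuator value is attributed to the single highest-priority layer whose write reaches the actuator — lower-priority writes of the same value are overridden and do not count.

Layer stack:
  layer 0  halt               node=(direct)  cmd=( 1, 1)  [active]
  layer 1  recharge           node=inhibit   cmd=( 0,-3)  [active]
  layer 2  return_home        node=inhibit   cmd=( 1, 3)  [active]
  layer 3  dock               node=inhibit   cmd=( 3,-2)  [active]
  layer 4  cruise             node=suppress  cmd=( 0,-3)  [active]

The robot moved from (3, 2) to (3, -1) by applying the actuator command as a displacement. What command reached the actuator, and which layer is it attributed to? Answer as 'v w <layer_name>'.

0 -3 cruise

displacement = (3, -1) − (3, 2) = (0, -3)
[0] halt on; wire := (1, 1)
[1] recharge on (inhibit); wire := none
[2] return_home on (inhibit); wire := none
[3] dock on (inhibit); wire := none
[4] cruise on (suppress); wire := (0, -3)
output (0, -3) — from layer 4 (cruise)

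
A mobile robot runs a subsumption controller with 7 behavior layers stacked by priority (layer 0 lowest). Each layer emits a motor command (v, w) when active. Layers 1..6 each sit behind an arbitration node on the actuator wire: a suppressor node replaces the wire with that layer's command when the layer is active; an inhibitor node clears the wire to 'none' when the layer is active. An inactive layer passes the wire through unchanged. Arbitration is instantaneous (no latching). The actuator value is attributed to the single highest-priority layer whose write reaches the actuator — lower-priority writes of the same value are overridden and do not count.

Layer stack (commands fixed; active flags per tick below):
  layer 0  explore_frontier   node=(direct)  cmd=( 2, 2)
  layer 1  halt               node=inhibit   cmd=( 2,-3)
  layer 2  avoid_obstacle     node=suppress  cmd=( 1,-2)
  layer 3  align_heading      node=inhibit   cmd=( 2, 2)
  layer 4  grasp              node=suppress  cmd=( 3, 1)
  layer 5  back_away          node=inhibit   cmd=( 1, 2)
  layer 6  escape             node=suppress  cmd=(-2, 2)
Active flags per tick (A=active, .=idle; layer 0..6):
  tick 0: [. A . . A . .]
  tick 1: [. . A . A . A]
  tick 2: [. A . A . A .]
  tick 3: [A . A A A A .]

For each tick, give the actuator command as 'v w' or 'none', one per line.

tick 0:
  [0] explore_frontier off; wire := none
  [1] halt on (inhibit); wire := none
  [2] avoid_obstacle off; pass none
  [3] align_heading off; pass none
  [4] grasp on (suppress); wire := (3, 1)
  [5] back_away off; pass (3, 1)
  [6] escape off; pass (3, 1)
  output (3, 1)
tick 1:
  [0] explore_frontier off; wire := none
  [1] halt off; pass none
  [2] avoid_obstacle on (suppress); wire := (1, -2)
  [3] align_heading off; pass (1, -2)
  [4] grasp on (suppress); wire := (3, 1)
  [5] back_away off; pass (3, 1)
  [6] escape on (suppress); wire := (-2, 2)
  output (-2, 2)
tick 2:
  [0] explore_frontier off; wire := none
  [1] halt on (inhibit); wire := none
  [2] avoid_obstacle off; pass none
  [3] align_heading on (inhibit); wire := none
  [4] grasp off; pass none
  [5] back_away on (inhibit); wire := none
  [6] escape off; pass none
  output none
tick 3:
  [0] explore_frontier on; wire := (2, 2)
  [1] halt off; pass (2, 2)
  [2] avoid_obstacle on (suppress); wire := (1, -2)
  [3] align_heading on (inhibit); wire := none
  [4] grasp on (suppress); wire := (3, 1)
  [5] back_away on (inhibit); wire := none
  [6] escape off; pass none
  output none

3 1
-2 2
none
none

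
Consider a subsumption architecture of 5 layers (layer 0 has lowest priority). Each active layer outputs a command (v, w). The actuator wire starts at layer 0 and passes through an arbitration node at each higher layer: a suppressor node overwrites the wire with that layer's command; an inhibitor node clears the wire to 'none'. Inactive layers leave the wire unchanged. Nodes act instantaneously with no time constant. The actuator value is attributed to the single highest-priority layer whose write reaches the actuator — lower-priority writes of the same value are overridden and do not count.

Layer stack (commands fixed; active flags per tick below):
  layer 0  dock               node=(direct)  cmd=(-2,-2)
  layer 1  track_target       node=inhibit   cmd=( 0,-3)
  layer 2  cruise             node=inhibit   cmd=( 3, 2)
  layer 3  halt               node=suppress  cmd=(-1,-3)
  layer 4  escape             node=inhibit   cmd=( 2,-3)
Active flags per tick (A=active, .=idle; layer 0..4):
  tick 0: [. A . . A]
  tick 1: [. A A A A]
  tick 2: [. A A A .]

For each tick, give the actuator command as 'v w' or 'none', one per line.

none
none
-1 -3

tick 0:
  [0] dock off; wire := none
  [1] track_target on (inhibit); wire := none
  [2] cruise off; pass none
  [3] halt off; pass none
  [4] escape on (inhibit); wire := none
  output none
tick 1:
  [0] dock off; wire := none
  [1] track_target on (inhibit); wire := none
  [2] cruise on (inhibit); wire := none
  [3] halt on (suppress); wire := (-1, -3)
  [4] escape on (inhibit); wire := none
  output none
tick 2:
  [0] dock off; wire := none
  [1] track_target on (inhibit); wire := none
  [2] cruise on (inhibit); wire := none
  [3] halt on (suppress); wire := (-1, -3)
  [4] escape off; pass (-1, -3)
  output (-1, -3)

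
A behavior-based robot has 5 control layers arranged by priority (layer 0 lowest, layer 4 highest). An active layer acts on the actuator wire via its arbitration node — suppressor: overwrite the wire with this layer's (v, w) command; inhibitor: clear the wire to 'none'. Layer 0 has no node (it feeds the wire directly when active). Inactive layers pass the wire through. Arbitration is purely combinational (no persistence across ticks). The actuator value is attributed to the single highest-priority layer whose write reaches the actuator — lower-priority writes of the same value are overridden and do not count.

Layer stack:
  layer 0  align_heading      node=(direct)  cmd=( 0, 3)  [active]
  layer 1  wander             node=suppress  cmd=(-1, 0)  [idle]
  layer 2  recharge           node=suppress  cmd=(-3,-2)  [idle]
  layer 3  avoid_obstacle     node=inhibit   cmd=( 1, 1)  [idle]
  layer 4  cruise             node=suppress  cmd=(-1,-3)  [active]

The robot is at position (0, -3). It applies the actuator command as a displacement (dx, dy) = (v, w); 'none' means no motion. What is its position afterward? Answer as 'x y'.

[0] align_heading on; wire := (0, 3)
[1] wander off; pass (0, 3)
[2] recharge off; pass (0, 3)
[3] avoid_obstacle off; pass (0, 3)
[4] cruise on (suppress); wire := (-1, -3)
output (-1, -3)
position: (0, -3) + (-1, -3) = (-1, -6)

-1 -6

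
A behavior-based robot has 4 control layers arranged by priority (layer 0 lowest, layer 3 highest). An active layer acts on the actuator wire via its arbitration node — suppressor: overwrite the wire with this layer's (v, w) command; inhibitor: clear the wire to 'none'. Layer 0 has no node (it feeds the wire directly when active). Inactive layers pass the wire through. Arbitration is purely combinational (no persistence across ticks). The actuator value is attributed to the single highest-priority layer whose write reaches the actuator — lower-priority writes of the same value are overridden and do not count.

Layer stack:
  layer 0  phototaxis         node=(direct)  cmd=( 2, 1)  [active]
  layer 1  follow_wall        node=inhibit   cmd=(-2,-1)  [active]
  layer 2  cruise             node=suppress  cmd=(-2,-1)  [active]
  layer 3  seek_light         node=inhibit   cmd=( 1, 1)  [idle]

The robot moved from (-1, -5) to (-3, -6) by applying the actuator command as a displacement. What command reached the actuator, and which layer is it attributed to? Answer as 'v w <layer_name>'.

displacement = (-3, -6) − (-1, -5) = (-2, -1)
[0] phototaxis on; wire := (2, 1)
[1] follow_wall on (inhibit); wire := none
[2] cruise on (suppress); wire := (-2, -1)
[3] seek_light off; pass (-2, -1)
output (-2, -1) — from layer 2 (cruise)

-2 -1 cruise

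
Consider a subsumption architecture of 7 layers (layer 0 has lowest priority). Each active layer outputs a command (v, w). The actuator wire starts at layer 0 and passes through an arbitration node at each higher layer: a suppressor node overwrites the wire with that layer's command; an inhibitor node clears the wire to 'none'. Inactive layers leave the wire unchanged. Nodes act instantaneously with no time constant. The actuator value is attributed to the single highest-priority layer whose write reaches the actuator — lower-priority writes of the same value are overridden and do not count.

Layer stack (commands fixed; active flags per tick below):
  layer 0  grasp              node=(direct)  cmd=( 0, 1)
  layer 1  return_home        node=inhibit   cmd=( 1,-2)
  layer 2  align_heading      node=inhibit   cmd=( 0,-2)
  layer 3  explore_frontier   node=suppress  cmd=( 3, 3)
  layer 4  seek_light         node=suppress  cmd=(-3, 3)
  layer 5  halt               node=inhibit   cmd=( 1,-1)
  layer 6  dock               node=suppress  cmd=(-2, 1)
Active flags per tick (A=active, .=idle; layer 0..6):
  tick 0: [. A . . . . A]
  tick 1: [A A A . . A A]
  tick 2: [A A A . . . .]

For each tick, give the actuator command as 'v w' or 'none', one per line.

-2 1
-2 1
none

tick 0:
  [0] grasp off; wire := none
  [1] return_home on (inhibit); wire := none
  [2] align_heading off; pass none
  [3] explore_frontier off; pass none
  [4] seek_light off; pass none
  [5] halt off; pass none
  [6] dock on (suppress); wire := (-2, 1)
  output (-2, 1)
tick 1:
  [0] grasp on; wire := (0, 1)
  [1] return_home on (inhibit); wire := none
  [2] align_heading on (inhibit); wire := none
  [3] explore_frontier off; pass none
  [4] seek_light off; pass none
  [5] halt on (inhibit); wire := none
  [6] dock on (suppress); wire := (-2, 1)
  output (-2, 1)
tick 2:
  [0] grasp on; wire := (0, 1)
  [1] return_home on (inhibit); wire := none
  [2] align_heading on (inhibit); wire := none
  [3] explore_frontier off; pass none
  [4] seek_light off; pass none
  [5] halt off; pass none
  [6] dock off; pass none
  output none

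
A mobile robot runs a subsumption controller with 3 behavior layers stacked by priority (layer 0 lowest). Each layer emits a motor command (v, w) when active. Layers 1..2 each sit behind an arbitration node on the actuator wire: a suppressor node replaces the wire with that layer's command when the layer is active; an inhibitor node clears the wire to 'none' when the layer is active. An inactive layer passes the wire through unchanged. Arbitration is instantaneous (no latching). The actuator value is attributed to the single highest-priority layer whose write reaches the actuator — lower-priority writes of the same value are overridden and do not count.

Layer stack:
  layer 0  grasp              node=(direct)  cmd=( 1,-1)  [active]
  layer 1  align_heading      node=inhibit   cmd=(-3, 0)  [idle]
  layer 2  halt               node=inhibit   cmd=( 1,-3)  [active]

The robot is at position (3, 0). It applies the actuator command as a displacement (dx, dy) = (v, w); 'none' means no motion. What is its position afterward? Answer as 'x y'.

L0 grasp: active, feeds wire = (1, -1)
L1 align_heading: idle → wire stays (1, -1)
L2 halt: active, inhibitor → wire = none
actuator = none
position: (3, 0) + none = (3, 0)

3 0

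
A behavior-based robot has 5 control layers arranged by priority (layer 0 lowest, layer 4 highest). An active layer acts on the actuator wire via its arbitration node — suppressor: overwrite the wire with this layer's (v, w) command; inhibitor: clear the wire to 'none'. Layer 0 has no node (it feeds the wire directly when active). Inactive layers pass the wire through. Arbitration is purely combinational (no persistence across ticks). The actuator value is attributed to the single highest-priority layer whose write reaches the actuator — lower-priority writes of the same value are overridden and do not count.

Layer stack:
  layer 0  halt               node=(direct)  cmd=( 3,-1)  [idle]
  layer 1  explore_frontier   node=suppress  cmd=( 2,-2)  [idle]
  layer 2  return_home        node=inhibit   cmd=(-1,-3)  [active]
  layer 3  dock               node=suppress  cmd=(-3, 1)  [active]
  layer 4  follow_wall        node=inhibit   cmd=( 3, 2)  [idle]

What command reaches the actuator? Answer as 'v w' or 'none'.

L0 halt: idle → wire = none
L1 explore_frontier: idle → wire stays none
L2 return_home: active, inhibitor → wire = none
L3 dock: active, suppressor → wire = (-3, 1)
L4 follow_wall: idle → wire stays (-3, 1)
actuator = (-3, 1)

-3 1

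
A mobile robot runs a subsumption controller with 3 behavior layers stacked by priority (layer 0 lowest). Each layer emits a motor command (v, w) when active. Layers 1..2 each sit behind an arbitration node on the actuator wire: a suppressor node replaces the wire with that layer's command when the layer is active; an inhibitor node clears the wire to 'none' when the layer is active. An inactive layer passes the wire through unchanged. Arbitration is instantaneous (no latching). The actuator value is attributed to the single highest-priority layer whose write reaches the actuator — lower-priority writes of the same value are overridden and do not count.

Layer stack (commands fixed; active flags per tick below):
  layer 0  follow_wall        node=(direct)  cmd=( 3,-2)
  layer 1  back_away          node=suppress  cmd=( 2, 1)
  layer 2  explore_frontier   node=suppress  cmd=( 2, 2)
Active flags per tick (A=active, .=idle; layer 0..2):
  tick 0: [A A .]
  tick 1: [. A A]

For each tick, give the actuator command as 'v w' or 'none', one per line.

2 1
2 2

tick 0:
  [0] follow_wall on; wire := (3, -2)
  [1] back_away on (suppress); wire := (2, 1)
  [2] explore_frontier off; pass (2, 1)
  output (2, 1)
tick 1:
  [0] follow_wall off; wire := none
  [1] back_away on (suppress); wire := (2, 1)
  [2] explore_frontier on (suppress); wire := (2, 2)
  output (2, 2)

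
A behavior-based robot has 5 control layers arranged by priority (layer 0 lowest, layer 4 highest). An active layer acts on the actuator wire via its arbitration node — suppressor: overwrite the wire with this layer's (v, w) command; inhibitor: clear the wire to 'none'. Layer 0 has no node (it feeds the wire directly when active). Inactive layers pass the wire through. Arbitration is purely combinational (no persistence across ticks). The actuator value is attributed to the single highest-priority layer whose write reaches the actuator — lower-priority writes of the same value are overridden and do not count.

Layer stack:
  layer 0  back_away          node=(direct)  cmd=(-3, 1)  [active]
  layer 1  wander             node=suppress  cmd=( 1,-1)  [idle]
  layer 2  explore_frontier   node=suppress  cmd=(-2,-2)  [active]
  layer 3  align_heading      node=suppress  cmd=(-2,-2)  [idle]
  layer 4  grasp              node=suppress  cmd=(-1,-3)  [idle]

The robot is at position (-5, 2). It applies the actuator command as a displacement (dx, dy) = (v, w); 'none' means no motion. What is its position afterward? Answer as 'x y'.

-7 0

L0 back_away: active, feeds wire = (-3, 1)
L1 wander: idle → wire stays (-3, 1)
L2 explore_frontier: active, suppressor → wire = (-2, -2)
L3 align_heading: idle → wire stays (-2, -2)
L4 grasp: idle → wire stays (-2, -2)
actuator = (-2, -2)
position: (-5, 2) + (-2, -2) = (-7, 0)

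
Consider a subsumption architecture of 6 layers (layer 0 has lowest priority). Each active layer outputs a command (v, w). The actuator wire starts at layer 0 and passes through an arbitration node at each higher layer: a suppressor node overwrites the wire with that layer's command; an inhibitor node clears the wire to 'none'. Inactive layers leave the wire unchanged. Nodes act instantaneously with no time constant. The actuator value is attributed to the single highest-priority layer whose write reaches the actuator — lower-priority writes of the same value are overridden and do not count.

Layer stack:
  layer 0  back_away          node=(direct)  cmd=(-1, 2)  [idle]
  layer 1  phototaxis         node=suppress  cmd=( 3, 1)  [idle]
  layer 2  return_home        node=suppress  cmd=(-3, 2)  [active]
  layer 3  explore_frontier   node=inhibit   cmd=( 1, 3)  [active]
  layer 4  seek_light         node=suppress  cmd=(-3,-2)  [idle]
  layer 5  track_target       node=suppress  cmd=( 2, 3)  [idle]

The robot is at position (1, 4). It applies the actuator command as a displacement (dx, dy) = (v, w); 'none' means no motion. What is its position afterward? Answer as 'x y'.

layer 0 (back_away) idle — none
layer 1 (phototaxis) idle — unchanged: none
layer 2 (return_home) active — suppresses: (-3, 2)
layer 3 (explore_frontier) active — inhibits: none
layer 4 (seek_light) idle — unchanged: none
layer 5 (track_target) idle — unchanged: none
→ actuator none
position: (1, 4) + none = (1, 4)

1 4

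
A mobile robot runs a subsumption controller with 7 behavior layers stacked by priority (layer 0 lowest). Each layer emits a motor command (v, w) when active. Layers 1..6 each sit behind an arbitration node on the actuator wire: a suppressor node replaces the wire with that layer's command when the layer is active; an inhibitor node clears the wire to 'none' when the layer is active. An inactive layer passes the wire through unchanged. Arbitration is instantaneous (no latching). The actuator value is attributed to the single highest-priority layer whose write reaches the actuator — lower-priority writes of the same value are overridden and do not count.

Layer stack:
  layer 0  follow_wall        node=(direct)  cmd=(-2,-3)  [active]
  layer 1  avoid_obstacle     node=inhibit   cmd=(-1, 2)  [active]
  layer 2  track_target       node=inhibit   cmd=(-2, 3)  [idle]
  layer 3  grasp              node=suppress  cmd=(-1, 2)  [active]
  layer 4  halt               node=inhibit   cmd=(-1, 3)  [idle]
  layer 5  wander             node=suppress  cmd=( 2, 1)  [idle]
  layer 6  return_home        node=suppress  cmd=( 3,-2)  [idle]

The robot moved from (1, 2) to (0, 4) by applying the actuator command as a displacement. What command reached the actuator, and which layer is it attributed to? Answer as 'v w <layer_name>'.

-1 2 grasp

displacement = (0, 4) − (1, 2) = (-1, 2)
L0 follow_wall: active, feeds wire = (-2, -3)
L1 avoid_obstacle: active, inhibitor → wire = none
L2 track_target: idle → wire stays none
L3 grasp: active, suppressor → wire = (-1, 2)
L4 halt: idle → wire stays (-1, 2)
L5 wander: idle → wire stays (-1, 2)
L6 return_home: idle → wire stays (-1, 2)
actuator = (-1, 2) — from layer 3 (grasp)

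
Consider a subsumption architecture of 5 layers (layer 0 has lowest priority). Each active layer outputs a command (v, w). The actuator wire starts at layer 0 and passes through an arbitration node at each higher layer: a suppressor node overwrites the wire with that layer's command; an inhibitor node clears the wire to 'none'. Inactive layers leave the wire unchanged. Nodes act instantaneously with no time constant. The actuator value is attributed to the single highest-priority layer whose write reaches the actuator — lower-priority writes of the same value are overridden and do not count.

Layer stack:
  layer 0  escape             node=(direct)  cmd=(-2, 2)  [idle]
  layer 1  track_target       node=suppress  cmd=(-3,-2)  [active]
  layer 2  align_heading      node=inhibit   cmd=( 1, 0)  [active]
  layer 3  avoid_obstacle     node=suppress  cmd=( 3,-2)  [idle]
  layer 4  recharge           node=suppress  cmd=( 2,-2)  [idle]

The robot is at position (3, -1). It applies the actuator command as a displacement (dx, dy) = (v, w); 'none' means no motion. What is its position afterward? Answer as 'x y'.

3 -1

layer 0 (escape) idle — none
layer 1 (track_target) active — suppresses: (-3, -2)
layer 2 (align_heading) active — inhibits: none
layer 3 (avoid_obstacle) idle — unchanged: none
layer 4 (recharge) idle — unchanged: none
→ actuator none
position: (3, -1) + none = (3, -1)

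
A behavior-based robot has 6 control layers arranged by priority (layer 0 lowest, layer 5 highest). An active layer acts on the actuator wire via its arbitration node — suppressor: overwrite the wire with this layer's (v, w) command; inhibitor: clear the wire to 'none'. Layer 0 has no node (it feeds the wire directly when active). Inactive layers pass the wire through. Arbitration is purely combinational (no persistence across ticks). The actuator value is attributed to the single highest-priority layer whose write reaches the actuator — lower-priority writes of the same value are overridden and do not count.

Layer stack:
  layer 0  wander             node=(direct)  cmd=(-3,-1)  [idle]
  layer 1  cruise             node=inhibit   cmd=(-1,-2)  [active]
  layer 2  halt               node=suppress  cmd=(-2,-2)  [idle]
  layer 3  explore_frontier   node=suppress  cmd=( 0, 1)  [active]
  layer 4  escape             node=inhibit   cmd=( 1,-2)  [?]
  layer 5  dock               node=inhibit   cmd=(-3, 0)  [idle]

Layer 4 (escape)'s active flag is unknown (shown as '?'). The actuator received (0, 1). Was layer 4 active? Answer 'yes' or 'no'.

If layer 4 is active=yes:
  actuator would be none
If layer 4 is active=no:
  actuator would be (0, 1)
Observed (0, 1), so layer 4 was idle.

no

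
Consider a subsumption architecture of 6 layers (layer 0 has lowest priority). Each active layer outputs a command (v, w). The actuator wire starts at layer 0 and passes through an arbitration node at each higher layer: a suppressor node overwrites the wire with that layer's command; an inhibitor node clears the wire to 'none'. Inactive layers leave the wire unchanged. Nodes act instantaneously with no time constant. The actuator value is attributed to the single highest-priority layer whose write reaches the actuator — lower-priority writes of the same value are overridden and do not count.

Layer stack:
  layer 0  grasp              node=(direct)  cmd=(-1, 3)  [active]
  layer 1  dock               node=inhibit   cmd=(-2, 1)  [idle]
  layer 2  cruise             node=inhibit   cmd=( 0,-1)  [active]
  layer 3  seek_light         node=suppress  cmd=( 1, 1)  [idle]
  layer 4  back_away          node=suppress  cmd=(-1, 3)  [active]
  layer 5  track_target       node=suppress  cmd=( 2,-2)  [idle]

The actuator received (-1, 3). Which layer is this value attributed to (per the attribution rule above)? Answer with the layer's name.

back_away

L0 grasp: active, feeds wire = (-1, 3)
L1 dock: idle → wire stays (-1, 3)
L2 cruise: active, inhibitor → wire = none
L3 seek_light: idle → wire stays none
L4 back_away: active, suppressor → wire = (-1, 3)
L5 track_target: idle → wire stays (-1, 3)
actuator = (-1, 3)
last writer: layer 4 = back_away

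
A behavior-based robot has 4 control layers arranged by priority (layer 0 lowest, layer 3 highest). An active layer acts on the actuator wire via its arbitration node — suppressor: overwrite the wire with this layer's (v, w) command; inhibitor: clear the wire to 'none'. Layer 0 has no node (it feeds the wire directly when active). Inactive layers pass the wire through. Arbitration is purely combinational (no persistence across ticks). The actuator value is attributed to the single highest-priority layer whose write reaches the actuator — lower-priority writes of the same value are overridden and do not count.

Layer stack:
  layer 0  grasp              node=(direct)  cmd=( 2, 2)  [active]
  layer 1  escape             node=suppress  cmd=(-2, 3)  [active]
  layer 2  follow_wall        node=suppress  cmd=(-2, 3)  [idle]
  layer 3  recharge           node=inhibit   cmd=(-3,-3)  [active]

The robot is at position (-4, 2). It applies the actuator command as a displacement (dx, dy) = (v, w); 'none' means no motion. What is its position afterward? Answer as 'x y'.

layer 0 (grasp) active — direct: (2, 2)
layer 1 (escape) active — suppresses: (-2, 3)
layer 2 (follow_wall) idle — unchanged: (-2, 3)
layer 3 (recharge) active — inhibits: none
→ actuator none
position: (-4, 2) + none = (-4, 2)

-4 2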